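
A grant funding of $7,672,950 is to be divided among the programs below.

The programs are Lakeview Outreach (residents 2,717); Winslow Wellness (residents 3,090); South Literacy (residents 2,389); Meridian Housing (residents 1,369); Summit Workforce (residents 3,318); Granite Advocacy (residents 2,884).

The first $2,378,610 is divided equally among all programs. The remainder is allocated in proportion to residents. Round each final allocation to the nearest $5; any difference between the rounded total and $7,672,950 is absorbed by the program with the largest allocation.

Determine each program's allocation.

Lakeview Outreach: $1,308,765; Winslow Wellness: $1,434,015; South Literacy: $1,198,630; Meridian Housing: $856,125; Summit Workforce: $1,510,575; Granite Advocacy: $1,364,840

Equal tier: $2,378,610 ÷ 6 = $396,435 apiece.
Remainder $5,294,340 by residents (total 15,767): Lakeview Outreach 912,330.93 → $912,330; Winslow Wellness 1,037,579.16 → $1,037,580; South Literacy 802,193.08 → $802,195; Meridian Housing 459,691.22 → $459,690; Summit Workforce 1,114,138.40 → $1,114,140; Granite Advocacy 968,407.22 → $968,405.
Totals: Lakeview Outreach $396,435 + $912,330 = $1,308,765; Winslow Wellness $396,435 + $1,037,580 = $1,434,015; South Literacy $396,435 + $802,195 = $1,198,630; Meridian Housing $396,435 + $459,690 = $856,125; Summit Workforce $396,435 + $1,114,140 = $1,510,575; Granite Advocacy $396,435 + $968,405 = $1,364,840.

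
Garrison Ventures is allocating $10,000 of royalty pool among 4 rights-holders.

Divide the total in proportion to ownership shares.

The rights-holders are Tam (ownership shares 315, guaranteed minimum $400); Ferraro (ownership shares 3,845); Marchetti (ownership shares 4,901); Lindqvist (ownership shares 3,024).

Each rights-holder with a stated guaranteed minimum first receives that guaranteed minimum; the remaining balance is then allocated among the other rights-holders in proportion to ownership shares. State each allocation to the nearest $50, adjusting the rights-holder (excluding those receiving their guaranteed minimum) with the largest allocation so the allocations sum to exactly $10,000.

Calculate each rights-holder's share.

Tam: $400 | Ferraro: $3,150 | Marchetti: $4,000 | Lindqvist: $2,450

Guaranteed amounts: Tam $400. Balance $9,600.
Balance split over remaining ownership shares 11,770: Ferraro 3,136.11 → $3,150; Marchetti 3,997.42 → $4,000; Lindqvist 2,466.47 → $2,450.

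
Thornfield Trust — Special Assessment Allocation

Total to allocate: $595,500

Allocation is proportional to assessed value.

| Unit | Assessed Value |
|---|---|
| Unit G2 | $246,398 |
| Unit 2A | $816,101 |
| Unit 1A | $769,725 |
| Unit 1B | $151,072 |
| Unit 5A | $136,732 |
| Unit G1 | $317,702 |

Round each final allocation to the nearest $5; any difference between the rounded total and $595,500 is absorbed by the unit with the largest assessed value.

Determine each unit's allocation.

Unit G2: $60,190 · Unit 2A: $199,365 · Unit 1A: $188,030 · Unit 1B: $36,905 · Unit 5A: $33,400 · Unit G1: $77,610

Sum of assessed value: 2,437,730.
Proportional shares: Unit G2 246,398/2,437,730 × $595,500 = 60,191.25; Unit 2A 816,101/2,437,730 × $595,500 = 199,360.94; Unit 1A 769,725/2,437,730 × $595,500 = 188,032.00; Unit 1B 151,072/2,437,730 × $595,500 = 36,904.57; Unit 5A 136,732/2,437,730 × $595,500 = 33,401.53; Unit G1 317,702/2,437,730 × $595,500 = 77,609.72.
Rounded to nearest $5: Unit G2 $60,190; Unit 2A $199,360; Unit 1A $188,030; Unit 1B $36,905; Unit 5A $33,400; Unit G1 $77,610. Sum = $595,495.
Difference $595,500 − $595,495 = +$5 applied to largest assessed value (Unit 2A): Unit 2A becomes $199,365.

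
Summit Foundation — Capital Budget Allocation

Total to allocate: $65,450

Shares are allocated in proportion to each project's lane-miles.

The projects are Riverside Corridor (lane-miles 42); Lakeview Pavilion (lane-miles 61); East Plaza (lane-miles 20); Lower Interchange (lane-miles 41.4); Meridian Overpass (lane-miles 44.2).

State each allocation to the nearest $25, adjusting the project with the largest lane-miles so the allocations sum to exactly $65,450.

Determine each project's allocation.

Lane-miles total: 208.6.
Pro-rata amounts: Riverside Corridor 42/208.6 × $65,450 = 13,177.85; Lakeview Pavilion 61/208.6 × $65,450 = 19,139.26; East Plaza 20/208.6 × $65,450 = 6,275.17; Lower Interchange 41.4/208.6 × $65,450 = 12,989.60; Meridian Overpass 44.2/208.6 × $65,450 = 13,868.12.
Rounded to nearest $25: Riverside Corridor $13,175; Lakeview Pavilion $19,150; East Plaza $6,275; Lower Interchange $13,000; Meridian Overpass $13,875. Sum = $65,475.
Difference $65,450 − $65,475 = −$25 applied to largest lane-miles (Lakeview Pavilion): Lakeview Pavilion becomes $19,125.

Riverside Corridor: $13,175 | Lakeview Pavilion: $19,125 | East Plaza: $6,275 | Lower Interchange: $13,000 | Meridian Overpass: $13,875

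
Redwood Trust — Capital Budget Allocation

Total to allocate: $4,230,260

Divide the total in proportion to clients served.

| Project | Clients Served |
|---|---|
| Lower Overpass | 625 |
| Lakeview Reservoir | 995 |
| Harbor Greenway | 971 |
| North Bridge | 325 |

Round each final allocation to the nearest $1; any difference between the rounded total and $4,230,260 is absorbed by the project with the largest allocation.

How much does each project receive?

Lower Overpass: $906,692; Lakeview Reservoir: $1,443,452; Harbor Greenway: $1,408,636; North Bridge: $471,480

Total clients served = 2,916.
Proportional shares: Lower Overpass 625/2,916 × $4,230,260 = 906,691.53; Lakeview Reservoir 995/2,916 × $4,230,260 = 1,443,452.91; Harbor Greenway 971/2,916 × $4,230,260 = 1,408,635.96; North Bridge 325/2,916 × $4,230,260 = 471,479.60.
After rounding ($1): Lower Overpass $906,692; Lakeview Reservoir $1,443,453; Harbor Greenway $1,408,636; North Bridge $471,480. Sum = $4,230,261.
Difference $4,230,260 − $4,230,261 = −$1 applied to largest allocation (Lakeview Reservoir): Lakeview Reservoir becomes $1,443,452.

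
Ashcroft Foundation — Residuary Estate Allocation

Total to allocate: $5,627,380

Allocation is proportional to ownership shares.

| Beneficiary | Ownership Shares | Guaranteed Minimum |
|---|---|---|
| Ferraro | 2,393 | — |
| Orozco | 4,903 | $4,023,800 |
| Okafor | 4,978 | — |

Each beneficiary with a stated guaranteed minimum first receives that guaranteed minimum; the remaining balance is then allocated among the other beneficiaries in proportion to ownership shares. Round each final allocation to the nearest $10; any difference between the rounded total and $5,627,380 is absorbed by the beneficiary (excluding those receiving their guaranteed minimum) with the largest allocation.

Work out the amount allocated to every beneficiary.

Minimums first: Orozco $4,023,800. Residual $1,603,580.
Residual split over remaining ownership shares 7,371: Ferraro 520,603.30 → $520,600; Okafor 1,082,976.70 → $1,082,980.

Ferraro: $520,600 | Orozco: $4,023,800 | Okafor: $1,082,980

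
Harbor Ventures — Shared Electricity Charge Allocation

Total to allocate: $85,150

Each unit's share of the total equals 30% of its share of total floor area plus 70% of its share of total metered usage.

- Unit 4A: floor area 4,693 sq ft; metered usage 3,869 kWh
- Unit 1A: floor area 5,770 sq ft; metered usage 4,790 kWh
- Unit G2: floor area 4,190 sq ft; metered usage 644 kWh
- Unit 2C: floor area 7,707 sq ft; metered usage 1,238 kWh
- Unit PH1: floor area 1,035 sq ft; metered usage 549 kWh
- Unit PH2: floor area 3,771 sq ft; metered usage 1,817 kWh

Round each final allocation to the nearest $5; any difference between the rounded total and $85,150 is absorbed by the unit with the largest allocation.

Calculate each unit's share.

Floor area total 27,166; metered usage total 12,907.
Composite weights (30% floor area + 70% metered usage): Unit 4A 0.2617; Unit 1A 0.3235; Unit G2 0.0812; Unit 2C 0.1523; Unit PH1 0.0412; Unit PH2 0.1402.
Unrounded shares: Unit 4A 22,280.15; Unit 1A 27,546.10; Unit G2 6,914.00; Unit 2C 12,964.25; Unit PH1 3,508.54; Unit PH2 11,936.96.
After rounding ($5): Unit 4A $22,280; Unit 1A $27,545; Unit G2 $6,915; Unit 2C $12,965; Unit PH1 $3,510; Unit PH2 $11,935. Sum = $85,150.
No rounding difference to absorb.

Unit 4A: $22,280; Unit 1A: $27,545; Unit G2: $6,915; Unit 2C: $12,965; Unit PH1: $3,510; Unit PH2: $11,935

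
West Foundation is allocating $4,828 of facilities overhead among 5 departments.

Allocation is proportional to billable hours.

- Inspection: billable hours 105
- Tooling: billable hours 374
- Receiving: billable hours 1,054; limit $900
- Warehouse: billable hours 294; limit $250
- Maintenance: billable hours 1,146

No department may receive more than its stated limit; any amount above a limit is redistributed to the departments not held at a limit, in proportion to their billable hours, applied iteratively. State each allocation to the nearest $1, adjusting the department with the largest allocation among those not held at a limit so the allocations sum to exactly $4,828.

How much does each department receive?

Inspection: $238; Tooling: $847; Receiving: $900; Warehouse: $250; Maintenance: $2,593

Sum of billable hours: 2,973.
Unconstrained shares: Inspection 170.51; Tooling 607.36; Receiving 1,711.64; Warehouse 477.44; Maintenance 1,861.05.
Cap binds for Receiving ($900), Warehouse ($250); remaining pool $3,678 reallocated over remaining billable hours 1,625.
Redistributed shares: Inspection 237.66 → $238; Tooling 846.51 → $847; Maintenance 2,593.84 → $2,594.
Rounding difference −$1 applied to Maintenance → $2,593.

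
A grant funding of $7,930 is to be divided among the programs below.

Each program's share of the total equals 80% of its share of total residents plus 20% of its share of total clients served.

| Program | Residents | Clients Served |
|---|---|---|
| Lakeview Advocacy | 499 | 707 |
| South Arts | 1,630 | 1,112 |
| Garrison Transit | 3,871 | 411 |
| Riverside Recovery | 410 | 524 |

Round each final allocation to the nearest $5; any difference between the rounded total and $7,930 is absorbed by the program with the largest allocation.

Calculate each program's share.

Lakeview Advocacy: $900 | South Arts: $2,255 | Garrison Transit: $4,065 | Riverside Recovery: $710

Residents total 6,410; clients served total 2,754.
Combined weights (80% residents + 20% clients served): Lakeview Advocacy 0.1136; South Arts 0.2842; Garrison Transit 0.5130; Riverside Recovery 0.0892.
Pro-rata amounts: Lakeview Advocacy 901.02; South Arts 2,253.61; Garrison Transit 4,067.83; Riverside Recovery 707.54.
At nearest $5: Lakeview Advocacy $900; South Arts $2,255; Garrison Transit $4,070; Riverside Recovery $710. Sum = $7,935.
Difference $7,930 − $7,935 = −$5 applied to largest allocation (Garrison Transit): Garrison Transit becomes $4,065.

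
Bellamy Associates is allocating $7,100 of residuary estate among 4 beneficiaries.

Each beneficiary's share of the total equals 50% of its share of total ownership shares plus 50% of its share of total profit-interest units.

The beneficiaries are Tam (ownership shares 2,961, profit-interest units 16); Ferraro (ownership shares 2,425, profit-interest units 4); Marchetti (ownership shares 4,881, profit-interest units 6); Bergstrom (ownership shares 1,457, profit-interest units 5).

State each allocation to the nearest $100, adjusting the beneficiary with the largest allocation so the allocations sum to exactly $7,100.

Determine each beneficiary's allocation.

Tam: $2,700 | Ferraro: $1,200 | Marchetti: $2,200 | Bergstrom: $1,000

Ownership shares total 11,724; profit-interest units total 31.
Blended shares (50% ownership shares + 50% profit-interest units): Tam 0.3843; Ferraro 0.1679; Marchetti 0.3049; Bergstrom 0.1428.
Unrounded shares: Tam 2,728.84; Ferraro 1,192.35; Marchetti 2,165.05; Bergstrom 1,013.76.
Rounded to nearest $100: Tam $2,700; Ferraro $1,200; Marchetti $2,200; Bergstrom $1,000. Sum = $7,100.
No rounding difference to absorb.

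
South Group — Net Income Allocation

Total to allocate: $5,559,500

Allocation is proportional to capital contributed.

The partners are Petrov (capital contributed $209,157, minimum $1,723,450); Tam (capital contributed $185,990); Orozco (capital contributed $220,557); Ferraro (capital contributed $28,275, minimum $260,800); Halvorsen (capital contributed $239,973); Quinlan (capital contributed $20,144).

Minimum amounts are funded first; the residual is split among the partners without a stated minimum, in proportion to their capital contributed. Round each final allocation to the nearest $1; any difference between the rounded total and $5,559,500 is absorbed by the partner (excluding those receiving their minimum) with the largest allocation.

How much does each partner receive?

Minimums first: Petrov $1,723,450; Ferraro $260,800. Balance $3,575,250.
Balance split over remaining capital contributed 666,664: Tam 997,445.11 → $997,445; Orozco 1,182,824.35 → $1,182,824; Halvorsen 1,286,950.35 → $1,286,950; Quinlan 108,030.19 → $108,030.
Rounding difference +$1 applied to Halvorsen → $1,286,951.

Petrov: $1,723,450 | Tam: $997,445 | Orozco: $1,182,824 | Ferraro: $260,800 | Halvorsen: $1,286,951 | Quinlan: $108,030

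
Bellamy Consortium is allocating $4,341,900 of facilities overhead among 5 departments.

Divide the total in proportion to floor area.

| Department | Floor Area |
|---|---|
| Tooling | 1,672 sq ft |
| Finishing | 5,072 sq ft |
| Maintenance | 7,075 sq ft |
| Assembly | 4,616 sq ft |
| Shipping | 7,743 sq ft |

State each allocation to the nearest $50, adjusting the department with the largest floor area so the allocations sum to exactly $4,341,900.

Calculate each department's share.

Floor area total: 26,178.
Pro-rata amounts: Tooling 1,672/26,178 × $4,341,900 = 277,319.00; Finishing 5,072/26,178 × $4,341,900 = 841,245.20; Maintenance 7,075/26,178 × $4,341,900 = 1,173,464.07; Assembly 4,616/26,178 × $4,341,900 = 765,612.74; Shipping 7,743/26,178 × $4,341,900 = 1,284,258.98.
After rounding ($50): Tooling $277,300; Finishing $841,250; Maintenance $1,173,450; Assembly $765,600; Shipping $1,284,250. Sum = $4,341,850.
Difference $4,341,900 − $4,341,850 = +$50 applied to largest floor area (Shipping): Shipping becomes $1,284,300.

Tooling: $277,300 · Finishing: $841,250 · Maintenance: $1,173,450 · Assembly: $765,600 · Shipping: $1,284,300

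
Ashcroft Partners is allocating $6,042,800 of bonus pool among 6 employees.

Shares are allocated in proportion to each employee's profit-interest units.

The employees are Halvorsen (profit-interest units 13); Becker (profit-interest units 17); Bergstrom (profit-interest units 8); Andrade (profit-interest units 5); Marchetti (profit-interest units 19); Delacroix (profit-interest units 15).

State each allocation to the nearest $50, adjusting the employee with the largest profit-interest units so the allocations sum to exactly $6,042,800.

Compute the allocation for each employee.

Halvorsen: $1,020,200 | Becker: $1,334,100 | Bergstrom: $627,800 | Andrade: $392,400 | Marchetti: $1,491,150 | Delacroix: $1,177,150

Combined profit-interest units = 13 + 17 + 8 + 5 + 19 + 15 = 77.
Unrounded shares: Halvorsen 1,020,212.99; Becker 1,334,124.68; Bergstrom 627,823.38; Andrade 392,389.61; Marchetti 1,491,080.52; Delacroix 1,177,168.83.
At nearest $50: Halvorsen $1,020,200; Becker $1,334,100; Bergstrom $627,800; Andrade $392,400; Marchetti $1,491,100; Delacroix $1,177,150. Sum = $6,042,750.
Difference $6,042,800 − $6,042,750 = +$50 applied to largest profit-interest units (Marchetti): Marchetti becomes $1,491,150.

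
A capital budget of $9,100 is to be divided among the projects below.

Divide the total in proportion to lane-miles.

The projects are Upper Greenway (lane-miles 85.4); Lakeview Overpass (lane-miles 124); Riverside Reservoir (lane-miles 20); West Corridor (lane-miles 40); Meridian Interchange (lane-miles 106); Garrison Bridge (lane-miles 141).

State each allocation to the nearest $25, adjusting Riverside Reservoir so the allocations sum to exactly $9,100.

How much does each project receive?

Lane-miles total: 516.4.
Pro-rata amounts: Upper Greenway 85.4/516.4 × $9,100 = 1,504.92; Lakeview Overpass 124/516.4 × $9,100 = 2,185.13; Riverside Reservoir 20/516.4 × $9,100 = 352.44; West Corridor 40/516.4 × $9,100 = 704.88; Meridian Interchange 106/516.4 × $9,100 = 1,867.93; Garrison Bridge 141/516.4 × $9,100 = 2,484.70.
After rounding ($25): Upper Greenway $1,500; Lakeview Overpass $2,175; Riverside Reservoir $350; West Corridor $700; Meridian Interchange $1,875; Garrison Bridge $2,475. Sum = $9,075.
Difference $9,100 − $9,075 = +$25 applied to Riverside Reservoir: Riverside Reservoir becomes $375.

Upper Greenway: $1,500; Lakeview Overpass: $2,175; Riverside Reservoir: $375; West Corridor: $700; Meridian Interchange: $1,875; Garrison Bridge: $2,475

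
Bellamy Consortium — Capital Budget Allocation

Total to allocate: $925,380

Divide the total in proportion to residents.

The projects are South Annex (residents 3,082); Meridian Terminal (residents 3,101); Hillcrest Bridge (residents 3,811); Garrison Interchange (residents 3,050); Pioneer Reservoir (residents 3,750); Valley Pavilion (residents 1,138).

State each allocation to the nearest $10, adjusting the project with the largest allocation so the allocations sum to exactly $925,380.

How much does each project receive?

South Annex: $159,050 | Meridian Terminal: $160,030 | Hillcrest Bridge: $196,650 | Garrison Interchange: $157,400 | Pioneer Reservoir: $193,520 | Valley Pavilion: $58,730

Combined residents = 17,932.
Proportional shares: South Annex 3,082/17,932 × $925,380 = 159,046.46; Meridian Terminal 3,101/17,932 × $925,380 = 160,026.96; Hillcrest Bridge 3,811/17,932 × $925,380 = 196,666.47; Garrison Interchange 3,050/17,932 × $925,380 = 157,395.10; Pioneer Reservoir 3,750/17,932 × $925,380 = 193,518.57; Valley Pavilion 1,138/17,932 × $925,380 = 58,726.44.
After rounding ($10): South Annex $159,050; Meridian Terminal $160,030; Hillcrest Bridge $196,670; Garrison Interchange $157,400; Pioneer Reservoir $193,520; Valley Pavilion $58,730. Sum = $925,400.
Difference $925,380 − $925,400 = −$20 applied to largest allocation (Hillcrest Bridge): Hillcrest Bridge becomes $196,650.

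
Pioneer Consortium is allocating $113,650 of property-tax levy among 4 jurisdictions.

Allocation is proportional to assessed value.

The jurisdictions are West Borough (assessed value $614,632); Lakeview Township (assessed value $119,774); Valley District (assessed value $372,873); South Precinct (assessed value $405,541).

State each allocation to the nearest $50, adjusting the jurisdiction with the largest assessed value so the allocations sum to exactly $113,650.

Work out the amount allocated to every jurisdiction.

Assessed value total: 1,512,820.
Proportional shares: West Borough 614,632/1,512,820 × $113,650 = 46,173.98; Lakeview Township 119,774/1,512,820 × $113,650 = 8,997.97; Valley District 372,873/1,512,820 × $113,650 = 28,011.94; South Precinct 405,541/1,512,820 × $113,650 = 30,466.11.
Rounded to nearest $50: West Borough $46,150; Lakeview Township $9,000; Valley District $28,000; South Precinct $30,450. Sum = $113,600.
Difference $113,650 − $113,600 = +$50 applied to largest assessed value (West Borough): West Borough becomes $46,200.

West Borough: $46,200; Lakeview Township: $9,000; Valley District: $28,000; South Precinct: $30,450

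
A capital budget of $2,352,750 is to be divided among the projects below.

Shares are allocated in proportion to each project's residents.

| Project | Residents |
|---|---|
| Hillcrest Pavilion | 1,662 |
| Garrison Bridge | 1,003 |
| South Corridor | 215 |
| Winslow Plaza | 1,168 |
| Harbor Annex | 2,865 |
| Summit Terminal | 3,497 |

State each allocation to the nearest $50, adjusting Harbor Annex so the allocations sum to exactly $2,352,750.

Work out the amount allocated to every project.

Residents total: 10,410.
Raw shares: Hillcrest Pavilion 1,662/10,410 × $2,352,750 = 375,626.37; Garrison Bridge 1,003/10,410 × $2,352,750 = 226,686.67; South Corridor 215/10,410 × $2,352,750 = 48,591.86; Winslow Plaza 1,168/10,410 × $2,352,750 = 263,978.10; Harbor Annex 2,865/10,410 × $2,352,750 = 647,514.77; Summit Terminal 3,497/10,410 × $2,352,750 = 790,352.23.
After rounding ($50): Hillcrest Pavilion $375,650; Garrison Bridge $226,700; South Corridor $48,600; Winslow Plaza $264,000; Harbor Annex $647,500; Summit Terminal $790,350. Sum = $2,352,800.
Difference $2,352,750 − $2,352,800 = −$50 applied to Harbor Annex: Harbor Annex becomes $647,450.

Hillcrest Pavilion: $375,650 · Garrison Bridge: $226,700 · South Corridor: $48,600 · Winslow Plaza: $264,000 · Harbor Annex: $647,450 · Summit Terminal: $790,350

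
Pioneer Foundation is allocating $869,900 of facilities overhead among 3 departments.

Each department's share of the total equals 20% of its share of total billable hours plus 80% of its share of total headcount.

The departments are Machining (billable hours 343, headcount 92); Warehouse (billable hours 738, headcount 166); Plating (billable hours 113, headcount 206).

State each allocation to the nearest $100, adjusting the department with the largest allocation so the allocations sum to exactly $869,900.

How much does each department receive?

Totals — billable hours 1,194, headcount 464.
Blended shares (20% billable hours + 80% headcount): Machining 0.2161; Warehouse 0.4098; Plating 0.3741.
Proportional shares: Machining 187,963.32; Warehouse 356,506.76; Plating 325,429.93.
Rounded to nearest $100: Machining $188,000; Warehouse $356,500; Plating $325,400. Sum = $869,900.
Rounded total matches; no reconciliation needed.

Machining: $188,000 | Warehouse: $356,500 | Plating: $325,400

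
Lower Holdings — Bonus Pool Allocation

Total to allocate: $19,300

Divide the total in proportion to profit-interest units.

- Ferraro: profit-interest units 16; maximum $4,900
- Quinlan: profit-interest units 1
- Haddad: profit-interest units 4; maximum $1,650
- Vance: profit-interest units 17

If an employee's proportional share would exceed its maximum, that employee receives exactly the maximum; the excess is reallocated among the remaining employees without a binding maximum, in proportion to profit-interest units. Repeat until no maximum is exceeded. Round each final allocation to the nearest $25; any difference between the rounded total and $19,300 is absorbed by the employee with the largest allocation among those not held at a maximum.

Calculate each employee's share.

Ferraro: $4,900 | Quinlan: $700 | Haddad: $1,650 | Vance: $12,050

Sum of profit-interest units: 38.
Pro-rata shares before constraints: Ferraro 8,126.32; Quinlan 507.89; Haddad 2,031.58; Vance 8,634.21.
Held at cap: Ferraro ($4,900), Haddad ($1,650); remaining pool $12,750 reallocated over remaining profit-interest units 18.
Remaining shares: Quinlan 708.33 → $700; Vance 12,041.67 → $12,050.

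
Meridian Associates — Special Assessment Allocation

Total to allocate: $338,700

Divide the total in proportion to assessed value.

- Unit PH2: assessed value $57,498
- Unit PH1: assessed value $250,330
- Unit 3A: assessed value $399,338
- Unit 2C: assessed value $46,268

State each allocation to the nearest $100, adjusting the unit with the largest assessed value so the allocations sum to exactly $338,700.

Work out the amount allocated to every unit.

Sum of assessed value: 753,434.
Unrounded shares: Unit PH2 57,498/753,434 × $338,700 = 25,847.75; Unit PH1 250,330/753,434 × $338,700 = 112,533.77; Unit 3A 399,338/753,434 × $338,700 = 179,519.08; Unit 2C 46,268/753,434 × $338,700 = 20,799.40.
At nearest $100: Unit PH2 $25,800; Unit PH1 $112,500; Unit 3A $179,500; Unit 2C $20,800. Sum = $338,600.
Difference $338,700 − $338,600 = +$100 applied to largest assessed value (Unit 3A): Unit 3A becomes $179,600.

Unit PH2: $25,800; Unit PH1: $112,500; Unit 3A: $179,600; Unit 2C: $20,800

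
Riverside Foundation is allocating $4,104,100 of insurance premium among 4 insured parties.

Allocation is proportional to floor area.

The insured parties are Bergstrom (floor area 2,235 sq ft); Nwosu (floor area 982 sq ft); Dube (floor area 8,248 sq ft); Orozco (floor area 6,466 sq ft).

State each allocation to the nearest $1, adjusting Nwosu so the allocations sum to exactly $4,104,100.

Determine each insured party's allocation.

Bergstrom: $511,553 | Nwosu: $224,764 | Dube: $1,887,826 | Orozco: $1,479,957

Total floor area = 17,931.
Pro-rata amounts: Bergstrom 2,235/17,931 × $4,104,100 = 511,553.37; Nwosu 982/17,931 × $4,104,100 = 224,763.05; Dube 8,248/17,931 × $4,104,100 = 1,887,826.49; Orozco 6,466/17,931 × $4,104,100 = 1,479,957.09.
After rounding ($1): Bergstrom $511,553; Nwosu $224,763; Dube $1,887,826; Orozco $1,479,957. Sum = $4,104,099.
Difference $4,104,100 − $4,104,099 = +$1 applied to Nwosu: Nwosu becomes $224,764.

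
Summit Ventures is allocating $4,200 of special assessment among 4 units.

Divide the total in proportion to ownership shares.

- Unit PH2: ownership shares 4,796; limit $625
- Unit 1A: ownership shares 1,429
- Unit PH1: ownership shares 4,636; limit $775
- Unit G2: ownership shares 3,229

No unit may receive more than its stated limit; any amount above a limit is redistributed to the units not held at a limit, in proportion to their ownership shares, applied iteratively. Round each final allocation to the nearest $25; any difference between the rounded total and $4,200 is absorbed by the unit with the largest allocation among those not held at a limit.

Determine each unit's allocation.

Unit PH2: $625 | Unit 1A: $850 | Unit PH1: $775 | Unit G2: $1,950

Sum of ownership shares: 14,090.
Proportional shares (ignoring caps): Unit PH2 1,429.61; Unit 1A 425.96; Unit PH1 1,381.92; Unit G2 962.51.
Held at cap: Unit PH2 ($625), Unit PH1 ($775); balance $2,800 reallocated over remaining ownership shares 4,658.
Redistributed shares: Unit 1A 859.00 → $850; Unit G2 1,941.00 → $1,950.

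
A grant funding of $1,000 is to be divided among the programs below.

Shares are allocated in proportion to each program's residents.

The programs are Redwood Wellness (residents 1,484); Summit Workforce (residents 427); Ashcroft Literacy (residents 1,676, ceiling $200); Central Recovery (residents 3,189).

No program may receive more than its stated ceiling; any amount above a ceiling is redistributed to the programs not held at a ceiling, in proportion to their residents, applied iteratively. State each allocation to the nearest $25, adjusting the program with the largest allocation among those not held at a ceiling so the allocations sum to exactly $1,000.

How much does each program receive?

Sum of residents: 6,776.
Pro-rata shares before constraints: Redwood Wellness 219.01; Summit Workforce 63.02; Ashcroft Literacy 247.34; Central Recovery 470.63.
Capped: Ashcroft Literacy ($200); remaining pool $800 reallocated over remaining residents 5,100.
Remaining shares: Redwood Wellness 232.78 → $225; Summit Workforce 66.98 → $75; Central Recovery 500.24 → $500.

Redwood Wellness: $225 · Summit Workforce: $75 · Ashcroft Literacy: $200 · Central Recovery: $500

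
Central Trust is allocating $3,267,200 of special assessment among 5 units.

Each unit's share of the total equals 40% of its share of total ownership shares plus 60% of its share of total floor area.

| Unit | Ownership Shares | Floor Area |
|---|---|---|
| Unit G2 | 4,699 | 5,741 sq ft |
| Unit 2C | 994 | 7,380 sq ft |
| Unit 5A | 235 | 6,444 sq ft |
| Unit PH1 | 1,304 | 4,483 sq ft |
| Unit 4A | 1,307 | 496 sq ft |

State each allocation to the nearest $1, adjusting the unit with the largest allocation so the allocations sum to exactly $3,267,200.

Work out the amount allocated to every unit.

Totals — ownership shares 8,539, floor area 24,544.
Blended shares (40% ownership shares + 60% floor area): Unit G2 0.3605; Unit 2C 0.2270; Unit 5A 0.1685; Unit PH1 0.1707; Unit 4A 0.0734.
Proportional shares: Unit G2 1,177,705.77; Unit 2C 741,567.89; Unit 5A 550,646.21; Unit PH1 557,630.58; Unit 4A 239,649.55.
Rounded to nearest $1: Unit G2 $1,177,706; Unit 2C $741,568; Unit 5A $550,646; Unit PH1 $557,631; Unit 4A $239,650. Sum = $3,267,201.
Difference $3,267,200 − $3,267,201 = −$1 applied to largest allocation (Unit G2): Unit G2 becomes $1,177,705.

Unit G2: $1,177,705 | Unit 2C: $741,568 | Unit 5A: $550,646 | Unit PH1: $557,631 | Unit 4A: $239,650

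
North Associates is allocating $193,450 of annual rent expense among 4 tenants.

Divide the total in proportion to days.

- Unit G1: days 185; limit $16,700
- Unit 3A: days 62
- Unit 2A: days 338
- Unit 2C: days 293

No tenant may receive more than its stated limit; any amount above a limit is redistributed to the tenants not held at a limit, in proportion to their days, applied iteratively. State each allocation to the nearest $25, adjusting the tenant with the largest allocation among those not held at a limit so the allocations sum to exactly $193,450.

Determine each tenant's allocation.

Unit G1: $16,700 | Unit 3A: $15,825 | Unit 2A: $86,200 | Unit 2C: $74,725

Days total: 878.
Proportional shares (ignoring caps): Unit G1 40,761.10; Unit 3A 13,660.48; Unit 2A 74,471.64; Unit 2C 64,556.78.
Held at cap: Unit G1 ($16,700); balance $176,750 reallocated over remaining days 693.
Redistributed shares: Unit 3A 15,813.13 → $15,825; Unit 2A 86,207.07 → $86,200; Unit 2C 74,729.80 → $74,725.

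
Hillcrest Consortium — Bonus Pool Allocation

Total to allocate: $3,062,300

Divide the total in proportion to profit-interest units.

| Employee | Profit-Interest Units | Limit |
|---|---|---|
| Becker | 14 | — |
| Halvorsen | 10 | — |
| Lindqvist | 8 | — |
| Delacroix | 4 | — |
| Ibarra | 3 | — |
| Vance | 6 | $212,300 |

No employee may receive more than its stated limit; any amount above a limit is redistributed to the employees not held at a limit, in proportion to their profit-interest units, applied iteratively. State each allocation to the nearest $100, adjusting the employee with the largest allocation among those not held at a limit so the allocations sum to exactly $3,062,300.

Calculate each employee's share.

Profit-interest units total: 45.
Proportional shares (ignoring caps): Becker 952,715.56; Halvorsen 680,511.11; Lindqvist 544,408.89; Delacroix 272,204.44; Ibarra 204,153.33; Vance 408,306.67.
Capped: Vance ($212,300); balance $2,850,000 reallocated over remaining profit-interest units 39.
Remaining shares: Becker 1,023,076.92 → $1,023,100; Halvorsen 730,769.23 → $730,800; Lindqvist 584,615.38 → $584,600; Delacroix 292,307.69 → $292,300; Ibarra 219,230.77 → $219,200.

Becker: $1,023,100 · Halvorsen: $730,800 · Lindqvist: $584,600 · Delacroix: $292,300 · Ibarra: $219,200 · Vance: $212,300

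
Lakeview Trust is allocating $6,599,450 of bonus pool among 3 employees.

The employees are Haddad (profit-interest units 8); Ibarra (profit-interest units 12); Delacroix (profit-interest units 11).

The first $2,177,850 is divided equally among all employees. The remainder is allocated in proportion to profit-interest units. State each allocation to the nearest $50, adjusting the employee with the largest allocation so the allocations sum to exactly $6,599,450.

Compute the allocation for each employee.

Haddad: $1,867,000; Ibarra: $2,437,550; Delacroix: $2,294,900

First tranche $2,177,850 split equally: $725,950 each.
Remainder $4,421,600 by profit-interest units (total 31): Haddad 1,141,058.06 → $1,141,050; Ibarra 1,711,587.10 → $1,711,600; Delacroix 1,568,954.84 → $1,568,950.
Totals: Haddad $725,950 + $1,141,050 = $1,867,000; Ibarra $725,950 + $1,711,600 = $2,437,550; Delacroix $725,950 + $1,568,950 = $2,294,900.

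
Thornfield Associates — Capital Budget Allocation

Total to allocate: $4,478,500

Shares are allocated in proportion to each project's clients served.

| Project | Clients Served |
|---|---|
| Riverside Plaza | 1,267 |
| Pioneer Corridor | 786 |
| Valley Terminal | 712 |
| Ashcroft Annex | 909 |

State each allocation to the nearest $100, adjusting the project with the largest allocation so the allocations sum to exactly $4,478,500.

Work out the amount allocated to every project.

Sum of clients served: 3,674.
Raw shares: Riverside Plaza 1,267/3,674 × $4,478,500 = 1,544,436.45; Pioneer Corridor 786/3,674 × $4,478,500 = 958,111.32; Valley Terminal 712/3,674 × $4,478,500 = 867,907.46; Ashcroft Annex 909/3,674 × $4,478,500 = 1,108,044.77.
Rounded to nearest $100: Riverside Plaza $1,544,400; Pioneer Corridor $958,100; Valley Terminal $867,900; Ashcroft Annex $1,108,000. Sum = $4,478,400.
Difference $4,478,500 − $4,478,400 = +$100 applied to largest allocation (Riverside Plaza): Riverside Plaza becomes $1,544,500.

Riverside Plaza: $1,544,500 | Pioneer Corridor: $958,100 | Valley Terminal: $867,900 | Ashcroft Annex: $1,108,000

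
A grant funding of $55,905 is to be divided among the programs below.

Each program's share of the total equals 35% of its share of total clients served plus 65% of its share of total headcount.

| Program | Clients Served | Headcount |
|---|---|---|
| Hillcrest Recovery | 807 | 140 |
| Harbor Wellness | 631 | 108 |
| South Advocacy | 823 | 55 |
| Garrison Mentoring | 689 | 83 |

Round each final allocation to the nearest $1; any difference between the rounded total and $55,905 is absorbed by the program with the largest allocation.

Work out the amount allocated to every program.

Hillcrest Recovery: $18,532; Harbor Wellness: $14,352; South Advocacy: $10,637; Garrison Mentoring: $12,384

Totals — clients served 2,950, headcount 386.
Blended shares (35% clients served + 65% headcount): Hillcrest Recovery 0.3315; Harbor Wellness 0.2567; South Advocacy 0.1903; Garrison Mentoring 0.2215.
Proportional shares: Hillcrest Recovery 18,532.34; Harbor Wellness 14,352.47; South Advocacy 10,636.52; Garrison Mentoring 12,383.66.
Rounded to nearest $1: Hillcrest Recovery $18,532; Harbor Wellness $14,352; South Advocacy $10,637; Garrison Mentoring $12,384. Sum = $55,905.
Rounded total matches; no reconciliation needed.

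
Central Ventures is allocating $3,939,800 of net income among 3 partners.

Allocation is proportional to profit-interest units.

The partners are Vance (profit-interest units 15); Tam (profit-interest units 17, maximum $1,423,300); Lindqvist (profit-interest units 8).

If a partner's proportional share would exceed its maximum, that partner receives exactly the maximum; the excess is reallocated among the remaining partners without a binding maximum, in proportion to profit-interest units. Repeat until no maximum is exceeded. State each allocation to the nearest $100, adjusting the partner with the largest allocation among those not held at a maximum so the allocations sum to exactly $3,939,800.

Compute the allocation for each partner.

Sum of profit-interest units: 40.
Pro-rata shares before constraints: Vance 1,477,425.00; Tam 1,674,415.00; Lindqvist 787,960.00.
Cap binds for Tam ($1,423,300); balance $2,516,500 reallocated over remaining profit-interest units 23.
Remaining shares: Vance 1,641,195.65 → $1,641,200; Lindqvist 875,304.35 → $875,300.

Vance: $1,641,200; Tam: $1,423,300; Lindqvist: $875,300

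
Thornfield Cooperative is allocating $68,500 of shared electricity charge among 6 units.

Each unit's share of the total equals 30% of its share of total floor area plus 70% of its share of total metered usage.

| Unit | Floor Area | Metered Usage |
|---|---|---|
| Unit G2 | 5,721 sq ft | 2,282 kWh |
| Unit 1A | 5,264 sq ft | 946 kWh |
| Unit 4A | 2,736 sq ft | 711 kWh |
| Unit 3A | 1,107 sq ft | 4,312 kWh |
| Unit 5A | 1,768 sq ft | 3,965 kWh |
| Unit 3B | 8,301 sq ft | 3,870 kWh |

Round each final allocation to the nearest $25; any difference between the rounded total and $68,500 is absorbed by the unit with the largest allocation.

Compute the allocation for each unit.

Totals — floor area 24,897, metered usage 16,086.
Combined weights (30% floor area + 70% metered usage): Unit G2 0.1682; Unit 1A 0.1046; Unit 4A 0.0639; Unit 3A 0.2010; Unit 5A 0.1938; Unit 3B 0.2684.
Unrounded shares: Unit G2 11,524.42; Unit 1A 7,164.80; Unit 4A 4,377.68; Unit 3A 13,767.16; Unit 5A 13,278.39; Unit 3B 18,387.55.
After rounding ($25): Unit G2 $11,525; Unit 1A $7,175; Unit 4A $4,375; Unit 3A $13,775; Unit 5A $13,275; Unit 3B $18,400. Sum = $68,525.
Difference $68,500 − $68,525 = −$25 applied to largest allocation (Unit 3B): Unit 3B becomes $18,375.

Unit G2: $11,525 | Unit 1A: $7,175 | Unit 4A: $4,375 | Unit 3A: $13,775 | Unit 5A: $13,275 | Unit 3B: $18,375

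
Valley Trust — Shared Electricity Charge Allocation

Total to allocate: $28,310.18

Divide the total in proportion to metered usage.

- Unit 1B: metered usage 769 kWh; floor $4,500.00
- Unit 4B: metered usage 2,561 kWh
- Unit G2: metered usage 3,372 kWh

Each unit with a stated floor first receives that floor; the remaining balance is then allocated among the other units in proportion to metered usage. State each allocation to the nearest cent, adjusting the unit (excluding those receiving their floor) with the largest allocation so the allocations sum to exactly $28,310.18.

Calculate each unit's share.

Unit 1B: $4,500.00 · Unit 4B: $10,277.75 · Unit G2: $13,532.43

Fund the minimums — Unit 1B $4,500.00. Remaining pool $23,810.18.
Remaining pool split over remaining metered usage 5,933: Unit 4B 10,277.7467 → $10,277.75; Unit G2 13,532.4333 → $13,532.43.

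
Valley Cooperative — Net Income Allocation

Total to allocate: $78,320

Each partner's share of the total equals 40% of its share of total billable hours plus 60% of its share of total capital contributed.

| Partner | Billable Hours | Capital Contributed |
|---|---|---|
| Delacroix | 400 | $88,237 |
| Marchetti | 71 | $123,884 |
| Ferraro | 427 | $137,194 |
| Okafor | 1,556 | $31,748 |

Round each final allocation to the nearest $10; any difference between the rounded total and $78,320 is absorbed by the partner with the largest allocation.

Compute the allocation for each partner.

Delacroix: $15,990; Marchetti: $16,180; Ferraro: $22,370; Okafor: $23,780

Totals — billable hours 2,454, capital contributed 381,063.
Composite weights (40% billable hours + 60% capital contributed): Delacroix 0.2041; Marchetti 0.2066; Ferraro 0.2856; Okafor 0.3036.
Proportional shares: Delacroix 15,987.67; Marchetti 16,183.54; Ferraro 22,369.64; Okafor 23,779.15.
Rounded to nearest $10: Delacroix $15,990; Marchetti $16,180; Ferraro $22,370; Okafor $23,780. Sum = $78,320.
Sum already equals the total — no adjustment.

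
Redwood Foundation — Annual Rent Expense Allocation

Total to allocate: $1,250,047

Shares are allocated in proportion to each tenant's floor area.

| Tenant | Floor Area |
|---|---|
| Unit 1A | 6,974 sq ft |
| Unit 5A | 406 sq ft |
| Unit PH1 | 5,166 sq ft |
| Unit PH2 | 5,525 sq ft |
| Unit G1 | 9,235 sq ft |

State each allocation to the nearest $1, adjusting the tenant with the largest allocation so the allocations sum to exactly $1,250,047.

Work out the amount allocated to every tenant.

Unit 1A: $319,264 · Unit 5A: $18,586 · Unit PH1: $236,495 · Unit PH2: $252,930 · Unit G1: $422,772

Total floor area = 27,306.
Unrounded shares: Unit 1A 6,974/27,306 × $1,250,047 = 319,264.18; Unit 5A 406/27,306 × $1,250,047 = 18,586.36; Unit PH1 5,166/27,306 × $1,250,047 = 236,495.38; Unit PH2 5,525/27,306 × $1,250,047 = 252,930.11; Unit G1 9,235/27,306 × $1,250,047 = 422,770.97.
After rounding ($1): Unit 1A $319,264; Unit 5A $18,586; Unit PH1 $236,495; Unit PH2 $252,930; Unit G1 $422,771. Sum = $1,250,046.
Difference $1,250,047 − $1,250,046 = +$1 applied to largest allocation (Unit G1): Unit G1 becomes $422,772.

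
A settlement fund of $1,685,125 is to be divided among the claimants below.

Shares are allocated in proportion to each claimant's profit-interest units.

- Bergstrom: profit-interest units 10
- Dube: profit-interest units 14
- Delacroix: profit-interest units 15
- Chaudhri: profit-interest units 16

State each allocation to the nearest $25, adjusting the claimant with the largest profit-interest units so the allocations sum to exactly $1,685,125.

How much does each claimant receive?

Bergstrom: $306,375; Dube: $428,950; Delacroix: $459,575; Chaudhri: $490,225

Total profit-interest units = 10 + 14 + 15 + 16 = 55.
Pro-rata amounts: Bergstrom 306,386.36; Dube 428,940.91; Delacroix 459,579.55; Chaudhri 490,218.18.
At nearest $25: Bergstrom $306,375; Dube $428,950; Delacroix $459,575; Chaudhri $490,225. Sum = $1,685,125.
Sum already equals the total — no adjustment.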